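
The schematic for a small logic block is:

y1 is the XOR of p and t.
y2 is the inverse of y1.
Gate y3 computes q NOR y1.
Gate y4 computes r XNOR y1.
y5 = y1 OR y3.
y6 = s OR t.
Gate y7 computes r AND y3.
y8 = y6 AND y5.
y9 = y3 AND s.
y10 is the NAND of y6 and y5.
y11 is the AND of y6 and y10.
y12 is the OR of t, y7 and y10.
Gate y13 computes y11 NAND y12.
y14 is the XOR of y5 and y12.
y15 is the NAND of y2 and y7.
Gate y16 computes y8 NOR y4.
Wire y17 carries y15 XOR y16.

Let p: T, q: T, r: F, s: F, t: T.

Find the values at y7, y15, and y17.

y1 = p XOR t = T XOR T = F
y2 = NOT y1 = NOT F = T
y3 = q NOR y1 = T NOR F = F
y4 = r XNOR y1 = F XNOR F = T
y5 = y1 OR y3 = F OR F = F
y6 = s OR t = F OR T = T
y7 = r AND y3 = F AND F = F
y8 = y6 AND y5 = T AND F = F
y15 = y2 NAND y7 = T NAND F = T
y16 = y8 NOR y4 = F NOR T = F
y17 = y15 XOR y16 = T XOR F = T

y7 = F, y15 = T, y17 = T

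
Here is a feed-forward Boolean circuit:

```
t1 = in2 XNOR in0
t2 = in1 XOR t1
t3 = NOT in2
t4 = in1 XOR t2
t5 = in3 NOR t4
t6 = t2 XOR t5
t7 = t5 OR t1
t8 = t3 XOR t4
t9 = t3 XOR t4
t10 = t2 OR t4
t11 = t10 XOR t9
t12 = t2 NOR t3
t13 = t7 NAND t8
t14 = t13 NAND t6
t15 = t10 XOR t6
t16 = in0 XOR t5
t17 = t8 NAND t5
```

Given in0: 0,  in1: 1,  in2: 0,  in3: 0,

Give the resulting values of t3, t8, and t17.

t1 = in2 XNOR in0 = 0 XNOR 0 = 1
t2 = in1 XOR t1 = 1 XOR 1 = 0
t3 = NOT in2 = NOT 0 = 1
t4 = in1 XOR t2 = 1 XOR 0 = 1
t5 = in3 NOR t4 = 0 NOR 1 = 0
t8 = t3 XOR t4 = 1 XOR 1 = 0
t17 = t8 NAND t5 = 0 NAND 0 = 1

t3 = 1, t8 = 0, t17 = 1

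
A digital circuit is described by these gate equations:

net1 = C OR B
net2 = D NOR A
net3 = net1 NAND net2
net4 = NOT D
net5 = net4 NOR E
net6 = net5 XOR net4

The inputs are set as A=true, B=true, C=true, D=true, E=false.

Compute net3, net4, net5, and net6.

net1 = C OR B = true OR true = true
net2 = D NOR A = true NOR true = false
net3 = net1 NAND net2 = true NAND false = true
net4 = NOT D = NOT true = false
net5 = net4 NOR E = false NOR false = true
net6 = net5 XOR net4 = true XOR false = true

net3 = true; net4 = false; net5 = true; net6 = true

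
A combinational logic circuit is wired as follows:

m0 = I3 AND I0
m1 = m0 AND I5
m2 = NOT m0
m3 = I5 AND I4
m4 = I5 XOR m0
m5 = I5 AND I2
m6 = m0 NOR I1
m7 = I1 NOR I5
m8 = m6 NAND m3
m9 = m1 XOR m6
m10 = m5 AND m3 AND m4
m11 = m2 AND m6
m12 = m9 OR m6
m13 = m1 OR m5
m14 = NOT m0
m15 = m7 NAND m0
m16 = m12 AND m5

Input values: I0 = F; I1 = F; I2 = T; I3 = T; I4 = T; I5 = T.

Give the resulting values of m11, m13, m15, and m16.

m11 = T, m13 = T, m15 = T, m16 = T

m0 = I3 AND I0 = T AND F = F
m1 = m0 AND I5 = F AND T = F
m2 = NOT m0 = NOT F = T
m5 = I5 AND I2 = T AND T = T
m6 = m0 NOR I1 = F NOR F = T
m7 = I1 NOR I5 = F NOR T = F
m9 = m1 XOR m6 = F XOR T = T
m11 = m2 AND m6 = T AND T = T
m12 = m9 OR m6 = T OR T = T
m13 = m1 OR m5 = F OR T = T
m15 = m7 NAND m0 = F NAND F = T
m16 = m12 AND m5 = T AND T = T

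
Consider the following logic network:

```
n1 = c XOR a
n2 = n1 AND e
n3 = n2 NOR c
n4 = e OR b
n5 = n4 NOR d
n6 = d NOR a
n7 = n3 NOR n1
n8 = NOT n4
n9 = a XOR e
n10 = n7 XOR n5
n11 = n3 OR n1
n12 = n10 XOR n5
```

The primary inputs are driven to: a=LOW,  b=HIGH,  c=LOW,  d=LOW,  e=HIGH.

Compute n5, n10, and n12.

n5 = LOW; n10 = LOW; n12 = LOW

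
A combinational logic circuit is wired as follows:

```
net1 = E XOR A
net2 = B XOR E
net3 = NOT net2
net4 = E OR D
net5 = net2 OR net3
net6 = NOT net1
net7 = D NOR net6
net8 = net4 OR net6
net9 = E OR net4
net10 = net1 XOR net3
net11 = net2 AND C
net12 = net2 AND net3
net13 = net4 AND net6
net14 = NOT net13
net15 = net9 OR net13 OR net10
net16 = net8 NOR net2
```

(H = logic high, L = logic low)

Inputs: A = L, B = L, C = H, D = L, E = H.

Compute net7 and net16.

net7 = H, net16 = L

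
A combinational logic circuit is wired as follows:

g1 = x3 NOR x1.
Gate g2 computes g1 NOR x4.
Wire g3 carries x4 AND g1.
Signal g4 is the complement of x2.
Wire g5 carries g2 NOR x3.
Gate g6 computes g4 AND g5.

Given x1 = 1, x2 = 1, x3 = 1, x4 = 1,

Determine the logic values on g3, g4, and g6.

g3 = 0  g4 = 0  g6 = 0

g1 = x3 NOR x1 = 1 NOR 1 = 0
g2 = g1 NOR x4 = 0 NOR 1 = 0
g3 = x4 AND g1 = 1 AND 0 = 0
g4 = NOT x2 = NOT 1 = 0
g5 = g2 NOR x3 = 0 NOR 1 = 0
g6 = g4 AND g5 = 0 AND 0 = 0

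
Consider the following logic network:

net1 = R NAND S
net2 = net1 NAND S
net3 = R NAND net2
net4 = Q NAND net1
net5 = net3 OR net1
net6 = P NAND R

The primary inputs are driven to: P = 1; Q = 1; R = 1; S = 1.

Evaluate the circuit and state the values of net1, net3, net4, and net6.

net1 = 0, net3 = 0, net4 = 1, net6 = 0

net1 = R NAND S = 1 NAND 1 = 0
net2 = net1 NAND S = 0 NAND 1 = 1
net3 = R NAND net2 = 1 NAND 1 = 0
net4 = Q NAND net1 = 1 NAND 0 = 1
net6 = P NAND R = 1 NAND 1 = 0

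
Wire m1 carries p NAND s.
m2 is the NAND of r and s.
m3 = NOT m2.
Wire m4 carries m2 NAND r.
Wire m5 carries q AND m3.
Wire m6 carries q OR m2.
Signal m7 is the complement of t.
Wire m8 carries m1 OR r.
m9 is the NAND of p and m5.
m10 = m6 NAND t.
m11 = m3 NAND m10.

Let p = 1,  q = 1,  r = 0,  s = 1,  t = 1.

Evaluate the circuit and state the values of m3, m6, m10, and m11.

m3 = 0; m6 = 1; m10 = 0; m11 = 1

m2 = r NAND s = 0 NAND 1 = 1
m3 = NOT m2 = NOT 1 = 0
m6 = q OR m2 = 1 OR 1 = 1
m10 = m6 NAND t = 1 NAND 1 = 0
m11 = m3 NAND m10 = 0 NAND 0 = 1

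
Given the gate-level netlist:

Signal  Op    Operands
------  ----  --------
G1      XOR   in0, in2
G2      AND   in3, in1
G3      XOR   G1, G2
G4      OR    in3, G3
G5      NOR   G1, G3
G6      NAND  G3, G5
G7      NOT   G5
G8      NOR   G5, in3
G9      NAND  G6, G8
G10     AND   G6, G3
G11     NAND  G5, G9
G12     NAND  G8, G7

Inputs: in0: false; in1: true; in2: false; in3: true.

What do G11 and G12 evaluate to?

G11 = true, G12 = true

G1 = in0 XOR in2 = false XOR false = false
G2 = in3 AND in1 = true AND true = true
G3 = G1 XOR G2 = false XOR true = true
G5 = G1 NOR G3 = false NOR true = false
G6 = G3 NAND G5 = true NAND false = true
G7 = NOT G5 = NOT false = true
G8 = G5 NOR in3 = false NOR true = false
G9 = G6 NAND G8 = true NAND false = true
G11 = G5 NAND G9 = false NAND true = true
G12 = G8 NAND G7 = false NAND true = true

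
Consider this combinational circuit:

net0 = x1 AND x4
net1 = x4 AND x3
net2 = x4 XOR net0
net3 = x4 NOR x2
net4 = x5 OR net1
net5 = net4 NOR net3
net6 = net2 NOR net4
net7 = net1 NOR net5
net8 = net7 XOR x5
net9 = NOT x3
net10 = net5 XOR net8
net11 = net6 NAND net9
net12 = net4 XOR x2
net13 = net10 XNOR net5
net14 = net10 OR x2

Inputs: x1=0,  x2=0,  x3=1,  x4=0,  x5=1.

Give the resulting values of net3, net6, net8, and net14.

net0 = x1 AND x4 = 0 AND 0 = 0
net1 = x4 AND x3 = 0 AND 1 = 0
net2 = x4 XOR net0 = 0 XOR 0 = 0
net3 = x4 NOR x2 = 0 NOR 0 = 1
net4 = x5 OR net1 = 1 OR 0 = 1
net5 = net4 NOR net3 = 1 NOR 1 = 0
net6 = net2 NOR net4 = 0 NOR 1 = 0
net7 = net1 NOR net5 = 0 NOR 0 = 1
net8 = net7 XOR x5 = 1 XOR 1 = 0
net10 = net5 XOR net8 = 0 XOR 0 = 0
net14 = net10 OR x2 = 0 OR 0 = 0

net3 = 1, net6 = 0, net8 = 0, net14 = 0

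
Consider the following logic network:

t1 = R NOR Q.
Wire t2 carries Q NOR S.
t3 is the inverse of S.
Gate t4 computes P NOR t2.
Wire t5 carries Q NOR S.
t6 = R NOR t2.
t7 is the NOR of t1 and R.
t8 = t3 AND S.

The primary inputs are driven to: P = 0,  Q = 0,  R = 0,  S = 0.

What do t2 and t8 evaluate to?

t2 = 1, t8 = 0

t2 = Q NOR S = 0 NOR 0 = 1
t3 = NOT S = NOT 0 = 1
t8 = t3 AND S = 1 AND 0 = 0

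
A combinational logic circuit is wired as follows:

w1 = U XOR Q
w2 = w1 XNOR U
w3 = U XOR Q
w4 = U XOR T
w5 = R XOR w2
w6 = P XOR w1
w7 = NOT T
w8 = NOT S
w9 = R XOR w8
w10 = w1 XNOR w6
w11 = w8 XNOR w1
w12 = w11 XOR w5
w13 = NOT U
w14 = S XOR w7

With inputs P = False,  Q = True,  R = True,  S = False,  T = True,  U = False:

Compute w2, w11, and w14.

w1 = U XOR Q = False XOR True = True
w2 = w1 XNOR U = True XNOR False = False
w7 = NOT T = NOT True = False
w8 = NOT S = NOT False = True
w11 = w8 XNOR w1 = True XNOR True = True
w14 = S XOR w7 = False XOR False = False

w2 = False, w11 = True, w14 = False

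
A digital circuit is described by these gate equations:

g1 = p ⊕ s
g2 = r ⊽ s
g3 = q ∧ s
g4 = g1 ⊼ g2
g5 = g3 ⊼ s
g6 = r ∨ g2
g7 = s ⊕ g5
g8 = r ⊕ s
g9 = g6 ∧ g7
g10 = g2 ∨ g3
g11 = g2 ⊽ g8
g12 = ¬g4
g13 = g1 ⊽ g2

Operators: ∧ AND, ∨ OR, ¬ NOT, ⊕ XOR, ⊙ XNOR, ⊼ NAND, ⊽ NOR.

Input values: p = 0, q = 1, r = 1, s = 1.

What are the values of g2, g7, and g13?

g1 = p XOR s = 0 XOR 1 = 1
g2 = r NOR s = 1 NOR 1 = 0
g3 = q AND s = 1 AND 1 = 1
g5 = g3 NAND s = 1 NAND 1 = 0
g7 = s XOR g5 = 1 XOR 0 = 1
g13 = g1 NOR g2 = 1 NOR 0 = 0

g2 = 0; g7 = 1; g13 = 0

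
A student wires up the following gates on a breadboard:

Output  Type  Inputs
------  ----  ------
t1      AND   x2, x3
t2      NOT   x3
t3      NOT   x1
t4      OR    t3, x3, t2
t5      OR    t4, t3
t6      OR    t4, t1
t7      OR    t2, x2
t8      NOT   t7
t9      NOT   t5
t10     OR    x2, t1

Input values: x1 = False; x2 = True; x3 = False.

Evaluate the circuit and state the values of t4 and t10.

t4 = True; t10 = True

t1 = x2 AND x3 = True AND False = False
t2 = NOT x3 = NOT False = True
t3 = NOT x1 = NOT False = True
t4 = t3 OR x3 OR t2 = True OR False OR True = True
t10 = x2 OR t1 = True OR False = True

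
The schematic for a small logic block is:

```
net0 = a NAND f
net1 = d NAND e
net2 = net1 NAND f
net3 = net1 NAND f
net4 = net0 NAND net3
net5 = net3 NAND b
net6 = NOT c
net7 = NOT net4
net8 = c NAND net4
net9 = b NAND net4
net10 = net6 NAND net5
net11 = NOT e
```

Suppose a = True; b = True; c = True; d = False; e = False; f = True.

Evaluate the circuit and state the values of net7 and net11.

net7 = False; net11 = True

net0 = a NAND f = True NAND True = False
net1 = d NAND e = False NAND False = True
net3 = net1 NAND f = True NAND True = False
net4 = net0 NAND net3 = False NAND False = True
net7 = NOT net4 = NOT True = False
net11 = NOT e = NOT False = True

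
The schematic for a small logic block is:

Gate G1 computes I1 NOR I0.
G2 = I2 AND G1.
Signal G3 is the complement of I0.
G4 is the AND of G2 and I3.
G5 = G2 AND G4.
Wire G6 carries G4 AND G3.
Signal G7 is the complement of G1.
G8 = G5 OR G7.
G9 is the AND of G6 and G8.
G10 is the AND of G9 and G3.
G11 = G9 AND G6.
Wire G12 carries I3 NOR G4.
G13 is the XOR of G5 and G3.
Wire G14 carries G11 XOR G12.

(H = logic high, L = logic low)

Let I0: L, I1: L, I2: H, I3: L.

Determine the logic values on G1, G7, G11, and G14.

G1 = H; G7 = L; G11 = L; G14 = H

G1 = I1 NOR I0 = L NOR L = H
G2 = I2 AND G1 = H AND H = H
G3 = NOT I0 = NOT L = H
G4 = G2 AND I3 = H AND L = L
G5 = G2 AND G4 = H AND L = L
G6 = G4 AND G3 = L AND H = L
G7 = NOT G1 = NOT H = L
G8 = G5 OR G7 = L OR L = L
G9 = G6 AND G8 = L AND L = L
G11 = G9 AND G6 = L AND L = L
G12 = I3 NOR G4 = L NOR L = H
G14 = G11 XOR G12 = L XOR H = H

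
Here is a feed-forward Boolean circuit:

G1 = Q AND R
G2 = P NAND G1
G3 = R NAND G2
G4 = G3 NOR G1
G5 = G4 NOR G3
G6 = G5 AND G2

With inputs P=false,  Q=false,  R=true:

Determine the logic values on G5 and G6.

G1 = Q AND R = false AND true = false
G2 = P NAND G1 = false NAND false = true
G3 = R NAND G2 = true NAND true = false
G4 = G3 NOR G1 = false NOR false = true
G5 = G4 NOR G3 = true NOR false = false
G6 = G5 AND G2 = false AND true = false

G5 = false; G6 = false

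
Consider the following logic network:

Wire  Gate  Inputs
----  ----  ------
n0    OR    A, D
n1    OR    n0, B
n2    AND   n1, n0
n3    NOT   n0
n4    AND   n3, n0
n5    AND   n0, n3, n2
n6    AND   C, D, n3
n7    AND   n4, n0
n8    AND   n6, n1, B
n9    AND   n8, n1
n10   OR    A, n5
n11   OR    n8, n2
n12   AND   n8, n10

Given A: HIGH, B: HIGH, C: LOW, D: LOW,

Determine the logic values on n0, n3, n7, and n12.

n0 = HIGH  n3 = LOW  n7 = LOW  n12 = LOW

n0 = A OR D = HIGH OR LOW = HIGH
n1 = n0 OR B = HIGH OR HIGH = HIGH
n2 = n1 AND n0 = HIGH AND HIGH = HIGH
n3 = NOT n0 = NOT HIGH = LOW
n4 = n3 AND n0 = LOW AND HIGH = LOW
n5 = n0 AND n3 AND n2 = HIGH AND LOW AND HIGH = LOW
n6 = C AND D AND n3 = LOW AND LOW AND LOW = LOW
n7 = n4 AND n0 = LOW AND HIGH = LOW
n8 = n6 AND n1 AND B = LOW AND HIGH AND HIGH = LOW
n10 = A OR n5 = HIGH OR LOW = HIGH
n12 = n8 AND n10 = LOW AND HIGH = LOW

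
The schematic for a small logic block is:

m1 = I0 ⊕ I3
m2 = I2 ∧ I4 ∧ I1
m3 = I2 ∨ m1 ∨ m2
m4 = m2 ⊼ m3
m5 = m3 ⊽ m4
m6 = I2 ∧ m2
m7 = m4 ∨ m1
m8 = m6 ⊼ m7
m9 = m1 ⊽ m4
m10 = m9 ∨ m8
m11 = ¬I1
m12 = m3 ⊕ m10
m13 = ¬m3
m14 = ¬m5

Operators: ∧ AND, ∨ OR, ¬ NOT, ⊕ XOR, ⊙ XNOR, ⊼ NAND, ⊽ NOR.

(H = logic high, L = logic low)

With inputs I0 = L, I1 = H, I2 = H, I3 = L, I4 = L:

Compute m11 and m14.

m11 = L, m14 = H

m1 = I0 XOR I3 = L XOR L = L
m2 = I2 AND I4 AND I1 = H AND L AND H = L
m3 = I2 OR m1 OR m2 = H OR L OR L = H
m4 = m2 NAND m3 = L NAND H = H
m5 = m3 NOR m4 = H NOR H = L
m11 = NOT I1 = NOT H = L
m14 = NOT m5 = NOT L = H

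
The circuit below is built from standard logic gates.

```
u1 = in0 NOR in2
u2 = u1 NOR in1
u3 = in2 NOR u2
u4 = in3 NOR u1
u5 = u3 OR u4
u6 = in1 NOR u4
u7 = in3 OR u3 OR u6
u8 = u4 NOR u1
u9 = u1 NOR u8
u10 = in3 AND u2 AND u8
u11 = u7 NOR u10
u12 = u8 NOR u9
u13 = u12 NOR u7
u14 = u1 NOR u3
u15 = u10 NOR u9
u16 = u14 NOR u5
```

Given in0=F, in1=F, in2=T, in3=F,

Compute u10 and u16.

u10 = F; u16 = F

u1 = in0 NOR in2 = F NOR T = F
u2 = u1 NOR in1 = F NOR F = T
u3 = in2 NOR u2 = T NOR T = F
u4 = in3 NOR u1 = F NOR F = T
u5 = u3 OR u4 = F OR T = T
u8 = u4 NOR u1 = T NOR F = F
u10 = in3 AND u2 AND u8 = F AND T AND F = F
u14 = u1 NOR u3 = F NOR F = T
u16 = u14 NOR u5 = T NOR T = F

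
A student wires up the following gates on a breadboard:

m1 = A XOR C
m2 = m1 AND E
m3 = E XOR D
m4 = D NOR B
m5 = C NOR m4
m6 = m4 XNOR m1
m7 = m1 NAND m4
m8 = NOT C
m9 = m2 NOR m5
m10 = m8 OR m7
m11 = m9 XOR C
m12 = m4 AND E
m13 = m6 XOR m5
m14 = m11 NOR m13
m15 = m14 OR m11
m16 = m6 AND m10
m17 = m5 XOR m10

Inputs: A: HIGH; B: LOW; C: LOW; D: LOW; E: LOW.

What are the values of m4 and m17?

m4 = HIGH, m17 = HIGH

m1 = A XOR C = HIGH XOR LOW = HIGH
m4 = D NOR B = LOW NOR LOW = HIGH
m5 = C NOR m4 = LOW NOR HIGH = LOW
m7 = m1 NAND m4 = HIGH NAND HIGH = LOW
m8 = NOT C = NOT LOW = HIGH
m10 = m8 OR m7 = HIGH OR LOW = HIGH
m17 = m5 XOR m10 = LOW XOR HIGH = HIGH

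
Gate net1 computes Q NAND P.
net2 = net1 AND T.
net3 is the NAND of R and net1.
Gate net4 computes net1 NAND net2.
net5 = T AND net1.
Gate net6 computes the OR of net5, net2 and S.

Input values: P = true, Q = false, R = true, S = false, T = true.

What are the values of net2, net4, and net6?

net2 = true; net4 = false; net6 = true

net1 = Q NAND P = false NAND true = true
net2 = net1 AND T = true AND true = true
net4 = net1 NAND net2 = true NAND true = false
net5 = T AND net1 = true AND true = true
net6 = net5 OR net2 OR S = true OR true OR false = true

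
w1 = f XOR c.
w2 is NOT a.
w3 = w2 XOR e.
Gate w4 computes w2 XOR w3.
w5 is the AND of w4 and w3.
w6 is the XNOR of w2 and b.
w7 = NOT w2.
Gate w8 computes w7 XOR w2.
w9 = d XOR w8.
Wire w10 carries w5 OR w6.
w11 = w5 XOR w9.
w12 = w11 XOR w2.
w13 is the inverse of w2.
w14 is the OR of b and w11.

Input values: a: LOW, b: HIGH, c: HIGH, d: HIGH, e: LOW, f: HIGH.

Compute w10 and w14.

w10 = HIGH, w14 = HIGH

w2 = NOT a = NOT LOW = HIGH
w3 = w2 XOR e = HIGH XOR LOW = HIGH
w4 = w2 XOR w3 = HIGH XOR HIGH = LOW
w5 = w4 AND w3 = LOW AND HIGH = LOW
w6 = w2 XNOR b = HIGH XNOR HIGH = HIGH
w7 = NOT w2 = NOT HIGH = LOW
w8 = w7 XOR w2 = LOW XOR HIGH = HIGH
w9 = d XOR w8 = HIGH XOR HIGH = LOW
w10 = w5 OR w6 = LOW OR HIGH = HIGH
w11 = w5 XOR w9 = LOW XOR LOW = LOW
w14 = b OR w11 = HIGH OR LOW = HIGH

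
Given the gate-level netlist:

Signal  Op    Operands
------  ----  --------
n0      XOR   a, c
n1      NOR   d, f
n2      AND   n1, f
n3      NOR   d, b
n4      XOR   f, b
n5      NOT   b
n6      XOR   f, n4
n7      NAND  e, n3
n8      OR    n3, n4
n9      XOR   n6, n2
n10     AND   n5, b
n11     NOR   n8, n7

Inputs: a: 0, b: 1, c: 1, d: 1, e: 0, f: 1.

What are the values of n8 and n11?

n8 = 0, n11 = 0

n3 = d NOR b = 1 NOR 1 = 0
n4 = f XOR b = 1 XOR 1 = 0
n7 = e NAND n3 = 0 NAND 0 = 1
n8 = n3 OR n4 = 0 OR 0 = 0
n11 = n8 NOR n7 = 0 NOR 1 = 0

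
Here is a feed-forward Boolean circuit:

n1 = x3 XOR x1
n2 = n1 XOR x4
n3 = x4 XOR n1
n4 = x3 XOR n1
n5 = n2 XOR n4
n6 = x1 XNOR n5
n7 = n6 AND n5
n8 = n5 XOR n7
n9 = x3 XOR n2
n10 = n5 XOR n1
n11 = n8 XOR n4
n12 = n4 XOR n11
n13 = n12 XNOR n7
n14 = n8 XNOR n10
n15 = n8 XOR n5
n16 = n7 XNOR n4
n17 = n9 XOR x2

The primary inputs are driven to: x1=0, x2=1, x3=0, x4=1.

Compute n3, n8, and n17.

n1 = x3 XOR x1 = 0 XOR 0 = 0
n2 = n1 XOR x4 = 0 XOR 1 = 1
n3 = x4 XOR n1 = 1 XOR 0 = 1
n4 = x3 XOR n1 = 0 XOR 0 = 0
n5 = n2 XOR n4 = 1 XOR 0 = 1
n6 = x1 XNOR n5 = 0 XNOR 1 = 0
n7 = n6 AND n5 = 0 AND 1 = 0
n8 = n5 XOR n7 = 1 XOR 0 = 1
n9 = x3 XOR n2 = 0 XOR 1 = 1
n17 = n9 XOR x2 = 1 XOR 1 = 0

n3 = 1; n8 = 1; n17 = 0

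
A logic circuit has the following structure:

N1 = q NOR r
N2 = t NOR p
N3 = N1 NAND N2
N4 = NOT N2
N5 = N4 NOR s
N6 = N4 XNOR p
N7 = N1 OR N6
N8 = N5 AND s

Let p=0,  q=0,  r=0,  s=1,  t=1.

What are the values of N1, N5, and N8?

N1 = 1, N5 = 0, N8 = 0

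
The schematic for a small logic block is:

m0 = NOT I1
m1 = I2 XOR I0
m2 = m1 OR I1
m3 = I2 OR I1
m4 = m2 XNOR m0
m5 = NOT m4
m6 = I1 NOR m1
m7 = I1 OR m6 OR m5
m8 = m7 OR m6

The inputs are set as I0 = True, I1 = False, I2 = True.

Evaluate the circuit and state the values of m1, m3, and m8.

m1 = False; m3 = True; m8 = True

m0 = NOT I1 = NOT False = True
m1 = I2 XOR I0 = True XOR True = False
m2 = m1 OR I1 = False OR False = False
m3 = I2 OR I1 = True OR False = True
m4 = m2 XNOR m0 = False XNOR True = False
m5 = NOT m4 = NOT False = True
m6 = I1 NOR m1 = False NOR False = True
m7 = I1 OR m6 OR m5 = False OR True OR True = True
m8 = m7 OR m6 = True OR True = True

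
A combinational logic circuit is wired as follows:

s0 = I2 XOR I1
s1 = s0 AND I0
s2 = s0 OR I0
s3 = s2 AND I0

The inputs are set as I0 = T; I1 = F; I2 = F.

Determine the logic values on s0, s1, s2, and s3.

s0 = F; s1 = F; s2 = T; s3 = T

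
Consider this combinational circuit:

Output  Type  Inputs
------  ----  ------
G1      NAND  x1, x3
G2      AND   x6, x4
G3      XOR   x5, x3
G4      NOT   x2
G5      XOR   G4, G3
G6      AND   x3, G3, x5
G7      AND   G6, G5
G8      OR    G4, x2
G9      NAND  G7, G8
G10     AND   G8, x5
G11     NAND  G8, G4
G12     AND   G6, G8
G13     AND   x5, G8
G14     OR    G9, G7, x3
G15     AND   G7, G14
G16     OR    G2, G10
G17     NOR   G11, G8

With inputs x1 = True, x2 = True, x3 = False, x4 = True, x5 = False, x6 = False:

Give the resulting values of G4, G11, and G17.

G4 = NOT x2 = NOT True = False
G8 = G4 OR x2 = False OR True = True
G11 = G8 NAND G4 = True NAND False = True
G17 = G11 NOR G8 = True NOR True = False

G4 = False; G11 = True; G17 = False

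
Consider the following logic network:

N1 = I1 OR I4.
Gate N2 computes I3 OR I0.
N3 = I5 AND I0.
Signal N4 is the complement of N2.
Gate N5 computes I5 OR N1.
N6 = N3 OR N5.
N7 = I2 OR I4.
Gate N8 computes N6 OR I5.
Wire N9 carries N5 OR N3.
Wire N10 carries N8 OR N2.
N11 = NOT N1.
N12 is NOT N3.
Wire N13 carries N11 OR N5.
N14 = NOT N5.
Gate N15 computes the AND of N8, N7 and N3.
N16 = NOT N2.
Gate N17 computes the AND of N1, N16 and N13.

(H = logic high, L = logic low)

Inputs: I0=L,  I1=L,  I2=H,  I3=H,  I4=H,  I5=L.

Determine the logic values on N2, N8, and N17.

N1 = I1 OR I4 = L OR H = H
N2 = I3 OR I0 = H OR L = H
N3 = I5 AND I0 = L AND L = L
N5 = I5 OR N1 = L OR H = H
N6 = N3 OR N5 = L OR H = H
N8 = N6 OR I5 = H OR L = H
N11 = NOT N1 = NOT H = L
N13 = N11 OR N5 = L OR H = H
N16 = NOT N2 = NOT H = L
N17 = N1 AND N16 AND N13 = H AND L AND H = L

N2 = H, N8 = H, N17 = L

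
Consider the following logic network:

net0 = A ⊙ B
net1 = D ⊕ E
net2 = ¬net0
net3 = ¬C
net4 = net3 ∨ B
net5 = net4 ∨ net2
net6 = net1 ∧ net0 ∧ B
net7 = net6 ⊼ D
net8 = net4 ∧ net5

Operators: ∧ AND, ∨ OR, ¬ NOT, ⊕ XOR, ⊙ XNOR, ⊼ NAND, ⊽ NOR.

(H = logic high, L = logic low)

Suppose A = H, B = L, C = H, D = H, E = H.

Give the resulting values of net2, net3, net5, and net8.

net2 = H; net3 = L; net5 = H; net8 = L

net0 = A XNOR B = H XNOR L = L
net2 = NOT net0 = NOT L = H
net3 = NOT C = NOT H = L
net4 = net3 OR B = L OR L = L
net5 = net4 OR net2 = L OR H = H
net8 = net4 AND net5 = L AND H = L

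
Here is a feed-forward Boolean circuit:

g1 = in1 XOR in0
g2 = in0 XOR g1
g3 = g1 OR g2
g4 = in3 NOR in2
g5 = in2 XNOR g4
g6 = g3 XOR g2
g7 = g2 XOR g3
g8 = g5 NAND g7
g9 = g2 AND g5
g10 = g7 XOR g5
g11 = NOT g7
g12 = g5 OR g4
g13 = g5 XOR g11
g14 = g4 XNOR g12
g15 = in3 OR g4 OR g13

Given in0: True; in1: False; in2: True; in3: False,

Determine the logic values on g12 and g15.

g12 = False  g15 = False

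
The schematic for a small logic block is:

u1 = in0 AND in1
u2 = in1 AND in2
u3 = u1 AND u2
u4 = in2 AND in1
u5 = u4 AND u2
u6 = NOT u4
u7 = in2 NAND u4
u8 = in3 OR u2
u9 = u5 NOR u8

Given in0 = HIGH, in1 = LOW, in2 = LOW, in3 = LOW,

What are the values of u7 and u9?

u7 = HIGH; u9 = HIGH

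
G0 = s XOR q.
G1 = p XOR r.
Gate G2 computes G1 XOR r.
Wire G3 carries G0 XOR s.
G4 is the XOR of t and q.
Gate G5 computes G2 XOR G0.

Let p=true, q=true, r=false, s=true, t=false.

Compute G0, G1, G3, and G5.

G0 = s XOR q = true XOR true = false
G1 = p XOR r = true XOR false = true
G2 = G1 XOR r = true XOR false = true
G3 = G0 XOR s = false XOR true = true
G5 = G2 XOR G0 = true XOR false = true

G0 = false, G1 = true, G3 = true, G5 = true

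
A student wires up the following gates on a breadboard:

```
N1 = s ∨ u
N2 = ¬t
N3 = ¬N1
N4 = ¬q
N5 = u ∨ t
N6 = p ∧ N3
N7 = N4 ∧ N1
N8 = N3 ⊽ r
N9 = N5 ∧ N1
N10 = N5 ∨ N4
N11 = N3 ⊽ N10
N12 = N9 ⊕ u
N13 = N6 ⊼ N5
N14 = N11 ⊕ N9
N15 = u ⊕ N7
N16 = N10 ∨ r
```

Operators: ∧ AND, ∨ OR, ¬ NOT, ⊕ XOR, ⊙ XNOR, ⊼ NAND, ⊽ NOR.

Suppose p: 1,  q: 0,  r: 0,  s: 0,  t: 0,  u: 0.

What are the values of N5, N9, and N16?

N1 = s OR u = 0 OR 0 = 0
N4 = NOT q = NOT 0 = 1
N5 = u OR t = 0 OR 0 = 0
N9 = N5 AND N1 = 0 AND 0 = 0
N10 = N5 OR N4 = 0 OR 1 = 1
N16 = N10 OR r = 1 OR 0 = 1

N5 = 0; N9 = 0; N16 = 1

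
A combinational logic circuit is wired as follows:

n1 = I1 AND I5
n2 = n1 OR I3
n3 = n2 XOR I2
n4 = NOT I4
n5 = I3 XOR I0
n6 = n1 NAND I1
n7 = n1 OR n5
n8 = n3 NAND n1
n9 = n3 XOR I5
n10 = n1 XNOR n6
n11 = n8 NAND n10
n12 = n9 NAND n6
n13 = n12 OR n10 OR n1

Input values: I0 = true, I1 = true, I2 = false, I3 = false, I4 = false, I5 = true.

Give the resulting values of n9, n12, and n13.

n9 = false; n12 = true; n13 = true

n1 = I1 AND I5 = true AND true = true
n2 = n1 OR I3 = true OR false = true
n3 = n2 XOR I2 = true XOR false = true
n6 = n1 NAND I1 = true NAND true = false
n9 = n3 XOR I5 = true XOR true = false
n10 = n1 XNOR n6 = true XNOR false = false
n12 = n9 NAND n6 = false NAND false = true
n13 = n12 OR n10 OR n1 = true OR false OR true = true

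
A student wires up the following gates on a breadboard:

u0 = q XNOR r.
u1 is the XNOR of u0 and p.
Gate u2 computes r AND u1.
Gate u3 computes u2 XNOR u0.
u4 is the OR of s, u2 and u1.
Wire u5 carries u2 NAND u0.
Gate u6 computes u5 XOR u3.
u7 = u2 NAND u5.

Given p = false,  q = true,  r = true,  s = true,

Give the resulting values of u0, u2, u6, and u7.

u0 = q XNOR r = true XNOR true = true
u1 = u0 XNOR p = true XNOR false = false
u2 = r AND u1 = true AND false = false
u3 = u2 XNOR u0 = false XNOR true = false
u5 = u2 NAND u0 = false NAND true = true
u6 = u5 XOR u3 = true XOR false = true
u7 = u2 NAND u5 = false NAND true = true

u0 = true  u2 = false  u6 = true  u7 = true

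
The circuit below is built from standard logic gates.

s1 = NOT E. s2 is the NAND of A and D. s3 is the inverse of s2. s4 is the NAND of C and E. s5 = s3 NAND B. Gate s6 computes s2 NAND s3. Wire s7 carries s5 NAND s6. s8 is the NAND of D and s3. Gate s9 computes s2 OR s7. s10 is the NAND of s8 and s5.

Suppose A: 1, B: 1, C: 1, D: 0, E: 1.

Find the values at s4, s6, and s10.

s4 = 0, s6 = 1, s10 = 0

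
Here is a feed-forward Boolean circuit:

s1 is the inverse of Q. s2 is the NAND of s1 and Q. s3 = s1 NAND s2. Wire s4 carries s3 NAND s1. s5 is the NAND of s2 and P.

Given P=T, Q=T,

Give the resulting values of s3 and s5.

s3 = T, s5 = F

s1 = NOT Q = NOT T = F
s2 = s1 NAND Q = F NAND T = T
s3 = s1 NAND s2 = F NAND T = T
s5 = s2 NAND P = T NAND T = F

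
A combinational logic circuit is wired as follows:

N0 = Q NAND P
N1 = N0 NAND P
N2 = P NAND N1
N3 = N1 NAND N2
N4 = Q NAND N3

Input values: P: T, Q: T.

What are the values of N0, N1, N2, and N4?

N0 = F  N1 = T  N2 = F  N4 = F

N0 = Q NAND P = T NAND T = F
N1 = N0 NAND P = F NAND T = T
N2 = P NAND N1 = T NAND T = F
N3 = N1 NAND N2 = T NAND F = T
N4 = Q NAND N3 = T NAND T = F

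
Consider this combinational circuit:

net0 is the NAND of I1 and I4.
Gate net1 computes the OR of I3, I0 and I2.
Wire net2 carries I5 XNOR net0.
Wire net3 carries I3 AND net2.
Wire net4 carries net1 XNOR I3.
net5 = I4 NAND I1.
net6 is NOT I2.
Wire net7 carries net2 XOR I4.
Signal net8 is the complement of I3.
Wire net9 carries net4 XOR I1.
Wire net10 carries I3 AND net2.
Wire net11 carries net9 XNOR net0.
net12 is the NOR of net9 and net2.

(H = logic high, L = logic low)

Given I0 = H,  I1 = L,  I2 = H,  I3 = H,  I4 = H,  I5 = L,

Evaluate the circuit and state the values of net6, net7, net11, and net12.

net0 = I1 NAND I4 = L NAND H = H
net1 = I3 OR I0 OR I2 = H OR H OR H = H
net2 = I5 XNOR net0 = L XNOR H = L
net4 = net1 XNOR I3 = H XNOR H = H
net6 = NOT I2 = NOT H = L
net7 = net2 XOR I4 = L XOR H = H
net9 = net4 XOR I1 = H XOR L = H
net11 = net9 XNOR net0 = H XNOR H = H
net12 = net9 NOR net2 = H NOR L = L

net6 = L, net7 = H, net11 = H, net12 = L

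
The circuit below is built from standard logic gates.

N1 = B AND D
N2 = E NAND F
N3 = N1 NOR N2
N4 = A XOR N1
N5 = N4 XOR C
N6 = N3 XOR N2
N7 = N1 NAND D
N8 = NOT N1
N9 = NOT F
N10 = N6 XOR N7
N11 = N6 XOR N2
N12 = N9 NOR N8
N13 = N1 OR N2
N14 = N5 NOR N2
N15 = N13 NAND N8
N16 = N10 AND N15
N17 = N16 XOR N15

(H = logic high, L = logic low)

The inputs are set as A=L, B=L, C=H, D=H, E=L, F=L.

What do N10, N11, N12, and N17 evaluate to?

N10 = L, N11 = L, N12 = L, N17 = L

N1 = B AND D = L AND H = L
N2 = E NAND F = L NAND L = H
N3 = N1 NOR N2 = L NOR H = L
N6 = N3 XOR N2 = L XOR H = H
N7 = N1 NAND D = L NAND H = H
N8 = NOT N1 = NOT L = H
N9 = NOT F = NOT L = H
N10 = N6 XOR N7 = H XOR H = L
N11 = N6 XOR N2 = H XOR H = L
N12 = N9 NOR N8 = H NOR H = L
N13 = N1 OR N2 = L OR H = H
N15 = N13 NAND N8 = H NAND H = L
N16 = N10 AND N15 = L AND L = L
N17 = N16 XOR N15 = L XOR L = L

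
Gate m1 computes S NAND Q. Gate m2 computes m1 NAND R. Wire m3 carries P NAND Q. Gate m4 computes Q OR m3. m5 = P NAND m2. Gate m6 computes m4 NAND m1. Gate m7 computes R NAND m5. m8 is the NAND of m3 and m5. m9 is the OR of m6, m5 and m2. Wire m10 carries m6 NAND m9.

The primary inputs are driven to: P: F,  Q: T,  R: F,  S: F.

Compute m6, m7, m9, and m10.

m6 = F, m7 = T, m9 = T, m10 = T

m1 = S NAND Q = F NAND T = T
m2 = m1 NAND R = T NAND F = T
m3 = P NAND Q = F NAND T = T
m4 = Q OR m3 = T OR T = T
m5 = P NAND m2 = F NAND T = T
m6 = m4 NAND m1 = T NAND T = F
m7 = R NAND m5 = F NAND T = T
m9 = m6 OR m5 OR m2 = F OR T OR T = T
m10 = m6 NAND m9 = F NAND T = T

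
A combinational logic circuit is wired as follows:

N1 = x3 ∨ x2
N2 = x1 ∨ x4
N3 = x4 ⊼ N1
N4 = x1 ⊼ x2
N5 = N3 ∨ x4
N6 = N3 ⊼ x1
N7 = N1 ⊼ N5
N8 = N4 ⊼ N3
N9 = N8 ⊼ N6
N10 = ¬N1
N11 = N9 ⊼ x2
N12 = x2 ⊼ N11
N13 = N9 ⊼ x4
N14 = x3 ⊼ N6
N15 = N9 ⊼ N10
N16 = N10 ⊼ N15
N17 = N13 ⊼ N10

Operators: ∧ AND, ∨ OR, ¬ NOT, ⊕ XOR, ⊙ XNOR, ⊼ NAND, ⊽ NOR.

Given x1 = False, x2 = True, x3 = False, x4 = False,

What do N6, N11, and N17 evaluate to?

N1 = x3 OR x2 = False OR True = True
N3 = x4 NAND N1 = False NAND True = True
N4 = x1 NAND x2 = False NAND True = True
N6 = N3 NAND x1 = True NAND False = True
N8 = N4 NAND N3 = True NAND True = False
N9 = N8 NAND N6 = False NAND True = True
N10 = NOT N1 = NOT True = False
N11 = N9 NAND x2 = True NAND True = False
N13 = N9 NAND x4 = True NAND False = True
N17 = N13 NAND N10 = True NAND False = True

N6 = True, N11 = False, N17 = True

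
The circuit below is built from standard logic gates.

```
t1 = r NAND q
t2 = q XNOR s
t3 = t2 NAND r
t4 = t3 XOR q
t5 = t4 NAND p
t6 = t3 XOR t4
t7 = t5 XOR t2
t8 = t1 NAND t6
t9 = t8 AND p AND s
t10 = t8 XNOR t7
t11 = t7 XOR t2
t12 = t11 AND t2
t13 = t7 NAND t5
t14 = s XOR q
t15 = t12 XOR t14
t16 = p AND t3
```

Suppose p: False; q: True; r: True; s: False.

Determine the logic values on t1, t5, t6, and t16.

t1 = r NAND q = True NAND True = False
t2 = q XNOR s = True XNOR False = False
t3 = t2 NAND r = False NAND True = True
t4 = t3 XOR q = True XOR True = False
t5 = t4 NAND p = False NAND False = True
t6 = t3 XOR t4 = True XOR False = True
t16 = p AND t3 = False AND True = False

t1 = False, t5 = True, t6 = True, t16 = False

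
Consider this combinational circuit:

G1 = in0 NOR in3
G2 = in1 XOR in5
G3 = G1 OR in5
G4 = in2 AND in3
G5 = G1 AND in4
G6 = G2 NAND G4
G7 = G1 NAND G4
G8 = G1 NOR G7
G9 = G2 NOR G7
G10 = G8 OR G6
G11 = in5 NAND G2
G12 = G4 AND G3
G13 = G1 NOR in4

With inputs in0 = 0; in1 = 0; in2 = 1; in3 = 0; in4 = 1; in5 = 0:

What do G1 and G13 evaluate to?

G1 = in0 NOR in3 = 0 NOR 0 = 1
G13 = G1 NOR in4 = 1 NOR 1 = 0

G1 = 1, G13 = 0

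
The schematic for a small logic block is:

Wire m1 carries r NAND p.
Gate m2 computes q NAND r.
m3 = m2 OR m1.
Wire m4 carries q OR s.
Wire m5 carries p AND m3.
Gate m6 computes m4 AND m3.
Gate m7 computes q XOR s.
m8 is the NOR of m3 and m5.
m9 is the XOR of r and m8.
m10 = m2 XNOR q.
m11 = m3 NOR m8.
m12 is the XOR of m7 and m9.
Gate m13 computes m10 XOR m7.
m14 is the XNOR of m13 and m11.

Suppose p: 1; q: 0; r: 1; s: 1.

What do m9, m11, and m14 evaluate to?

m9 = 1; m11 = 0; m14 = 0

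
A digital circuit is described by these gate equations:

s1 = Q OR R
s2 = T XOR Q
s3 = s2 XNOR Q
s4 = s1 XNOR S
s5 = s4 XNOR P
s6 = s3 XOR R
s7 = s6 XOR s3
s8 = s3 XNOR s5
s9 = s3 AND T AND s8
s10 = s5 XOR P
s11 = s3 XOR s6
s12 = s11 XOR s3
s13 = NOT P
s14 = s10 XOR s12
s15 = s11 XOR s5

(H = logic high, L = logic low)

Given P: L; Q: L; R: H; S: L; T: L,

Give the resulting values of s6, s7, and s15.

s6 = L, s7 = H, s15 = L

s1 = Q OR R = L OR H = H
s2 = T XOR Q = L XOR L = L
s3 = s2 XNOR Q = L XNOR L = H
s4 = s1 XNOR S = H XNOR L = L
s5 = s4 XNOR P = L XNOR L = H
s6 = s3 XOR R = H XOR H = L
s7 = s6 XOR s3 = L XOR H = H
s11 = s3 XOR s6 = H XOR L = H
s15 = s11 XOR s5 = H XOR H = L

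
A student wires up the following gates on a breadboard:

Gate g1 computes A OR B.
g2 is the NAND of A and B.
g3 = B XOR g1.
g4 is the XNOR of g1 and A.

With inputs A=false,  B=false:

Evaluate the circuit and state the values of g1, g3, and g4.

g1 = false, g3 = false, g4 = true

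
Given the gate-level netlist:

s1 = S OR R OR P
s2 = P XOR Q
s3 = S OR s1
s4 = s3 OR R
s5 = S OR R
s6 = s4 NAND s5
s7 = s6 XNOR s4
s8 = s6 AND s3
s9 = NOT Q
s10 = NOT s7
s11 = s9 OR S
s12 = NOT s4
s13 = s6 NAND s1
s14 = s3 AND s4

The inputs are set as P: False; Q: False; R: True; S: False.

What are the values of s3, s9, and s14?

s1 = S OR R OR P = False OR True OR False = True
s3 = S OR s1 = False OR True = True
s4 = s3 OR R = True OR True = True
s9 = NOT Q = NOT False = True
s14 = s3 AND s4 = True AND True = True

s3 = True, s9 = True, s14 = True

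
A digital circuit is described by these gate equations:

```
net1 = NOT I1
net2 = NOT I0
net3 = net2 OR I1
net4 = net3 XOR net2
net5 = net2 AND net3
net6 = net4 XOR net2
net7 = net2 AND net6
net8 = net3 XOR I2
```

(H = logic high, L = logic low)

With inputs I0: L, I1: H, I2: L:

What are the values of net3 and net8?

net3 = H  net8 = H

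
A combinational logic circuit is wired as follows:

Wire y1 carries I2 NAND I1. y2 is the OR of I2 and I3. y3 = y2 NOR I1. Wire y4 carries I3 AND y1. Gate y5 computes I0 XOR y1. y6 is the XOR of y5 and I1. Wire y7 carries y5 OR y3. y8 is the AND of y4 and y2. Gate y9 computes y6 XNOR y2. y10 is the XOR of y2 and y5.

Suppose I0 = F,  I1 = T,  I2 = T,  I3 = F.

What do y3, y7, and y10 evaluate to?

y3 = F; y7 = F; y10 = T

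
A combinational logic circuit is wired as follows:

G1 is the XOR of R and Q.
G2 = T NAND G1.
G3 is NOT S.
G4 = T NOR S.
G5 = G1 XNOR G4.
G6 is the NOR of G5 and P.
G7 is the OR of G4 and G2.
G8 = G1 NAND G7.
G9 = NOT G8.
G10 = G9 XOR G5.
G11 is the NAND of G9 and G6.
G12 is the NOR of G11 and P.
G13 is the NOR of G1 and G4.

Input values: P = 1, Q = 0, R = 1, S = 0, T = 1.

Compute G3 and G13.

G3 = 1  G13 = 0

G1 = R XOR Q = 1 XOR 0 = 1
G3 = NOT S = NOT 0 = 1
G4 = T NOR S = 1 NOR 0 = 0
G13 = G1 NOR G4 = 1 NOR 0 = 0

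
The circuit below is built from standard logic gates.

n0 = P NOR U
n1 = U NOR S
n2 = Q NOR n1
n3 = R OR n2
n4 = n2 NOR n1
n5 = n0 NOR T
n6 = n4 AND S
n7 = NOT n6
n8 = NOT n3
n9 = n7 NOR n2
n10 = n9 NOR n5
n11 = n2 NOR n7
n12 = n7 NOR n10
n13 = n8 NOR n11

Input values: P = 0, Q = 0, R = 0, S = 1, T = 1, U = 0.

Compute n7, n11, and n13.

n1 = U NOR S = 0 NOR 1 = 0
n2 = Q NOR n1 = 0 NOR 0 = 1
n3 = R OR n2 = 0 OR 1 = 1
n4 = n2 NOR n1 = 1 NOR 0 = 0
n6 = n4 AND S = 0 AND 1 = 0
n7 = NOT n6 = NOT 0 = 1
n8 = NOT n3 = NOT 1 = 0
n11 = n2 NOR n7 = 1 NOR 1 = 0
n13 = n8 NOR n11 = 0 NOR 0 = 1

n7 = 1  n11 = 0  n13 = 1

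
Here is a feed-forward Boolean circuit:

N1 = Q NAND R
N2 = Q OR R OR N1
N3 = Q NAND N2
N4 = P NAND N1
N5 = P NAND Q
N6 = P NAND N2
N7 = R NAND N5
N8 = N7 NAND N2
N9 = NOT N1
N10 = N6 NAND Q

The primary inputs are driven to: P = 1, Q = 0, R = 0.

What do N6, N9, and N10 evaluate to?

N6 = 0, N9 = 0, N10 = 1

N1 = Q NAND R = 0 NAND 0 = 1
N2 = Q OR R OR N1 = 0 OR 0 OR 1 = 1
N6 = P NAND N2 = 1 NAND 1 = 0
N9 = NOT N1 = NOT 1 = 0
N10 = N6 NAND Q = 0 NAND 0 = 1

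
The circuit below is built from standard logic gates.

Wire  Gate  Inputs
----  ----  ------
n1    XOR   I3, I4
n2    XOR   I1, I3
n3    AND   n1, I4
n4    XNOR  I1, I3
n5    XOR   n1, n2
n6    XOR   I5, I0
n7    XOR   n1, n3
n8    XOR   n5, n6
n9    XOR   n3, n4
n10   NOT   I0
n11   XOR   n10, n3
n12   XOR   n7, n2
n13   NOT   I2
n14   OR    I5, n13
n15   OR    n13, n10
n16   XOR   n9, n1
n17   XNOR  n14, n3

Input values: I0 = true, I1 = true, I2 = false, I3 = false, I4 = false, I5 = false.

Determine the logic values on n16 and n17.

n1 = I3 XOR I4 = false XOR false = false
n3 = n1 AND I4 = false AND false = false
n4 = I1 XNOR I3 = true XNOR false = false
n9 = n3 XOR n4 = false XOR false = false
n13 = NOT I2 = NOT false = true
n14 = I5 OR n13 = false OR true = true
n16 = n9 XOR n1 = false XOR false = false
n17 = n14 XNOR n3 = true XNOR false = false

n16 = false, n17 = false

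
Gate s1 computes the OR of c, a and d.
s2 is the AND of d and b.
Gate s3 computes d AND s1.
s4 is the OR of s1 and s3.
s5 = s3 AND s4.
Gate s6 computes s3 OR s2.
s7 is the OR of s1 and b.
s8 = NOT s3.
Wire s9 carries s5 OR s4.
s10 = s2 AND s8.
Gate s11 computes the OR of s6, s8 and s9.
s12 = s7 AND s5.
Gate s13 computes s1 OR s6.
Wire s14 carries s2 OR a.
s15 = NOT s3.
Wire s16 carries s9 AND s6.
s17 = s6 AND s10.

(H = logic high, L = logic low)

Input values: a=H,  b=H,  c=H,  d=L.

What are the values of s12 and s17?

s1 = c OR a OR d = H OR H OR L = H
s2 = d AND b = L AND H = L
s3 = d AND s1 = L AND H = L
s4 = s1 OR s3 = H OR L = H
s5 = s3 AND s4 = L AND H = L
s6 = s3 OR s2 = L OR L = L
s7 = s1 OR b = H OR H = H
s8 = NOT s3 = NOT L = H
s10 = s2 AND s8 = L AND H = L
s12 = s7 AND s5 = H AND L = L
s17 = s6 AND s10 = L AND L = L

s12 = L, s17 = L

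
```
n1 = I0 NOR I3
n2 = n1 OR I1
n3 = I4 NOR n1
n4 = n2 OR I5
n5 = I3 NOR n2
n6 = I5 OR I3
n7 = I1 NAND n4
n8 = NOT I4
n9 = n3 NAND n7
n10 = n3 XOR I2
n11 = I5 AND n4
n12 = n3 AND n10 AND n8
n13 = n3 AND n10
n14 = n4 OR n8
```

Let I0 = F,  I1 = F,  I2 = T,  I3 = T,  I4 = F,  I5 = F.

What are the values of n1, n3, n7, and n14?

n1 = I0 NOR I3 = F NOR T = F
n2 = n1 OR I1 = F OR F = F
n3 = I4 NOR n1 = F NOR F = T
n4 = n2 OR I5 = F OR F = F
n7 = I1 NAND n4 = F NAND F = T
n8 = NOT I4 = NOT F = T
n14 = n4 OR n8 = F OR T = T

n1 = F, n3 = T, n7 = T, n14 = T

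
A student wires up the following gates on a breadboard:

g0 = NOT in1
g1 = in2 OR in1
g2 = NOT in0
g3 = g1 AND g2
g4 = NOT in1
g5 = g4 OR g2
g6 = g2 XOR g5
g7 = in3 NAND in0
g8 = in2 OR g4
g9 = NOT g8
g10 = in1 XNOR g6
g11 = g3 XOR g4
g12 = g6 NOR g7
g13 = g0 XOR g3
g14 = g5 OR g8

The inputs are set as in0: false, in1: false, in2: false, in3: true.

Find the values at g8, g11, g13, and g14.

g0 = NOT in1 = NOT false = true
g1 = in2 OR in1 = false OR false = false
g2 = NOT in0 = NOT false = true
g3 = g1 AND g2 = false AND true = false
g4 = NOT in1 = NOT false = true
g5 = g4 OR g2 = true OR true = true
g8 = in2 OR g4 = false OR true = true
g11 = g3 XOR g4 = false XOR true = true
g13 = g0 XOR g3 = true XOR false = true
g14 = g5 OR g8 = true OR true = true

g8 = true  g11 = true  g13 = true  g14 = true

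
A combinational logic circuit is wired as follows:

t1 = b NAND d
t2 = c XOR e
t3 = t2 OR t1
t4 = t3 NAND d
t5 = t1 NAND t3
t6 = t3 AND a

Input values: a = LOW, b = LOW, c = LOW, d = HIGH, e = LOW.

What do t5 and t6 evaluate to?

t1 = b NAND d = LOW NAND HIGH = HIGH
t2 = c XOR e = LOW XOR LOW = LOW
t3 = t2 OR t1 = LOW OR HIGH = HIGH
t5 = t1 NAND t3 = HIGH NAND HIGH = LOW
t6 = t3 AND a = HIGH AND LOW = LOW

t5 = LOW, t6 = LOW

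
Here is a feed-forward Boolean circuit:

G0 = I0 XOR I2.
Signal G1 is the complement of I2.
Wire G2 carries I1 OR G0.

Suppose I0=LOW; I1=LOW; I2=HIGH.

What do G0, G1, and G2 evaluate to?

G0 = HIGH; G1 = LOW; G2 = HIGH

G0 = I0 XOR I2 = LOW XOR HIGH = HIGH
G1 = NOT I2 = NOT HIGH = LOW
G2 = I1 OR G0 = LOW OR HIGH = HIGH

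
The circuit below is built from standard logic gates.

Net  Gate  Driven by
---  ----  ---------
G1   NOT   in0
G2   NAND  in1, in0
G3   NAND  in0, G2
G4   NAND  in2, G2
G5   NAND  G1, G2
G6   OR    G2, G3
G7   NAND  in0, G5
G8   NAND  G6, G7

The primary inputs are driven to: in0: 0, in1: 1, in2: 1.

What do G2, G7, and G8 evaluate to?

G1 = NOT in0 = NOT 0 = 1
G2 = in1 NAND in0 = 1 NAND 0 = 1
G3 = in0 NAND G2 = 0 NAND 1 = 1
G5 = G1 NAND G2 = 1 NAND 1 = 0
G6 = G2 OR G3 = 1 OR 1 = 1
G7 = in0 NAND G5 = 0 NAND 0 = 1
G8 = G6 NAND G7 = 1 NAND 1 = 0

G2 = 1, G7 = 1, G8 = 0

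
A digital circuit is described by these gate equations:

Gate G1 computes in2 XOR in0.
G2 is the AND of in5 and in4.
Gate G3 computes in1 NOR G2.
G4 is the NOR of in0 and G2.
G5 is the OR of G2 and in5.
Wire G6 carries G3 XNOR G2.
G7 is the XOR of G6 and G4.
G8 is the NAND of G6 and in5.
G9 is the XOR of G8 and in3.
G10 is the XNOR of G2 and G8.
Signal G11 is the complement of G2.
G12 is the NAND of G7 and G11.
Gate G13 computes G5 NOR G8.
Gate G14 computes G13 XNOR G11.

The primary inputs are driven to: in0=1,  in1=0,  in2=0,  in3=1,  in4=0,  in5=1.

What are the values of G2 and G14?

G2 = 0  G14 = 0

G2 = in5 AND in4 = 1 AND 0 = 0
G3 = in1 NOR G2 = 0 NOR 0 = 1
G5 = G2 OR in5 = 0 OR 1 = 1
G6 = G3 XNOR G2 = 1 XNOR 0 = 0
G8 = G6 NAND in5 = 0 NAND 1 = 1
G11 = NOT G2 = NOT 0 = 1
G13 = G5 NOR G8 = 1 NOR 1 = 0
G14 = G13 XNOR G11 = 0 XNOR 1 = 0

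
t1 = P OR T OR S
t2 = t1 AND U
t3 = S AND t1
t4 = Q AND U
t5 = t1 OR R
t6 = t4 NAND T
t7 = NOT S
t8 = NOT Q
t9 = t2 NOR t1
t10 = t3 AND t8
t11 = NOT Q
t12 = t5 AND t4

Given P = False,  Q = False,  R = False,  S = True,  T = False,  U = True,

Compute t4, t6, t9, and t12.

t1 = P OR T OR S = False OR False OR True = True
t2 = t1 AND U = True AND True = True
t4 = Q AND U = False AND True = False
t5 = t1 OR R = True OR False = True
t6 = t4 NAND T = False NAND False = True
t9 = t2 NOR t1 = True NOR True = False
t12 = t5 AND t4 = True AND False = False

t4 = False, t6 = True, t9 = False, t12 = False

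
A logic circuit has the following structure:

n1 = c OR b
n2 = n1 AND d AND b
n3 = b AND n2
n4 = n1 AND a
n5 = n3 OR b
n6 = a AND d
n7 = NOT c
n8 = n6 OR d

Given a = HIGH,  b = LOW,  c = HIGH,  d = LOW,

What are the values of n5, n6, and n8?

n5 = LOW; n6 = LOW; n8 = LOW

n1 = c OR b = HIGH OR LOW = HIGH
n2 = n1 AND d AND b = HIGH AND LOW AND LOW = LOW
n3 = b AND n2 = LOW AND LOW = LOW
n5 = n3 OR b = LOW OR LOW = LOW
n6 = a AND d = HIGH AND LOW = LOW
n8 = n6 OR d = LOW OR LOW = LOW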